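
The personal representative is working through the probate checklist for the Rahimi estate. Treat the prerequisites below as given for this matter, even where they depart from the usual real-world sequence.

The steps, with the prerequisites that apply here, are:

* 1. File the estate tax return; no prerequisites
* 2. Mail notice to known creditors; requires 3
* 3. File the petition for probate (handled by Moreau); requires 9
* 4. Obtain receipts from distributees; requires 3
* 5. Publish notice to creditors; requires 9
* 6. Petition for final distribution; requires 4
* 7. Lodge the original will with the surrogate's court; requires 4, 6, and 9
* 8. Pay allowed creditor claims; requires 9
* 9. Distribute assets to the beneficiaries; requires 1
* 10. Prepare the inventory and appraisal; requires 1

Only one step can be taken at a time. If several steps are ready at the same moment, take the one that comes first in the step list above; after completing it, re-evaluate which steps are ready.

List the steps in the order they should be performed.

1, 9, 3, 2, 4, 5, 6, 7, 8, 10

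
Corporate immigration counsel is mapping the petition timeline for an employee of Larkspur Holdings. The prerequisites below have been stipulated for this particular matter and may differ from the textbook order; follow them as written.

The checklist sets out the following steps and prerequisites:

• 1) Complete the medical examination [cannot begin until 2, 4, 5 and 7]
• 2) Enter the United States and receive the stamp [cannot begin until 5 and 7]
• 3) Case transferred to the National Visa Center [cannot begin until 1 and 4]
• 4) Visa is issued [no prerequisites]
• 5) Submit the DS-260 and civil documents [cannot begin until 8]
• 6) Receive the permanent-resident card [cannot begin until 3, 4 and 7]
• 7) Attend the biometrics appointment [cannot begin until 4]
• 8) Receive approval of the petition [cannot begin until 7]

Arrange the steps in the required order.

4 7 8 5 2 1 3 6

Only 4 has no prerequisites, so it is first.
That leaves 7 as the only ready step → 7.
That leaves 8 as the only ready step → 8.
That leaves 5 as the only ready step → 5.
Next only 2 has its prerequisites met → 2.
Next only 1 has its prerequisites met → 1.
3 needed 1 and 4, now all done → 3.
Next only 6 has its prerequisites met → 6.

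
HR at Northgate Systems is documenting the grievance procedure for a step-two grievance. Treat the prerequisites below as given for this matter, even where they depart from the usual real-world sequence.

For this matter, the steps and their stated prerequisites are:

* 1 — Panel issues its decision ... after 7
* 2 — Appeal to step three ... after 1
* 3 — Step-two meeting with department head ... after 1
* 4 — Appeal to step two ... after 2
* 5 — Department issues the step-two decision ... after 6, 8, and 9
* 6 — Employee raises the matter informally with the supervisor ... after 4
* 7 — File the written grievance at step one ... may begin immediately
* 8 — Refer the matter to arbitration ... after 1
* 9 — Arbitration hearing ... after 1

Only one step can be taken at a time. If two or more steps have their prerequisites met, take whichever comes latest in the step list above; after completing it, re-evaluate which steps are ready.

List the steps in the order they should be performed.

7 has no prerequisites → 7 first.
1 is the only step now ready → 1.
Now 9, 8, 3 and 2 have their prerequisites met. 9 is listed later, so 9 next.
8, 3 and 2 are all available; 8 is listed later → 8.
3 and 2 are both available; 3 is listed later → 3.
2 is the only step now ready → 2.
That leaves 4 as the only ready step → 4.
That leaves 6 as the only ready step → 6.
5 needed 9, 8 and 6, now all done → 5.

7 → 1 → 9 → 8 → 3 → 2 → 4 → 6 → 5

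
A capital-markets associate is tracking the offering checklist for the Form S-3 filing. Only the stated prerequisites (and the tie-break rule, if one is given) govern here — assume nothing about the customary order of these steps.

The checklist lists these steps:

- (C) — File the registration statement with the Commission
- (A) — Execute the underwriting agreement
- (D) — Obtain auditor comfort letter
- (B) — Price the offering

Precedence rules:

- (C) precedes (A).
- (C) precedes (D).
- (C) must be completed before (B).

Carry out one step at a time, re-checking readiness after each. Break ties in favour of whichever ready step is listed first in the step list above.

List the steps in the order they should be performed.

(C), (A), (D), (B)

(C) has no prerequisites → (C) first.
Ready: (A), (D) and (B). (A) is listed earlier → (A).
(D) and (B) are both available; (D) is listed earlier → (D).
(B) needed (C), now all done → (B).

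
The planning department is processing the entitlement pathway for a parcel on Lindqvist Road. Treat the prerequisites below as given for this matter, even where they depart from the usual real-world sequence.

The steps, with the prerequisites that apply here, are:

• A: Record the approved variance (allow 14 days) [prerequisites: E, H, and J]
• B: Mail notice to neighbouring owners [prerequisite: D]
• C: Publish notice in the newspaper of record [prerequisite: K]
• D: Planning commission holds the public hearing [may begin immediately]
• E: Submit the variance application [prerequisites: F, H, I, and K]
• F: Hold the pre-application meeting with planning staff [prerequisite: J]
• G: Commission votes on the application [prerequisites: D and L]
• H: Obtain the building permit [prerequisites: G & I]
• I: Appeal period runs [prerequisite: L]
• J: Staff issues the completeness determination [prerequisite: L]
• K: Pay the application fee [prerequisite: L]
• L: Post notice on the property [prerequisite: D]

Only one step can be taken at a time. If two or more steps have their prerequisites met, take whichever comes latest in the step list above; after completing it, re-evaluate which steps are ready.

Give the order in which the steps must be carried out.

D, L, K, J, I, G, H, F, E, C, B, A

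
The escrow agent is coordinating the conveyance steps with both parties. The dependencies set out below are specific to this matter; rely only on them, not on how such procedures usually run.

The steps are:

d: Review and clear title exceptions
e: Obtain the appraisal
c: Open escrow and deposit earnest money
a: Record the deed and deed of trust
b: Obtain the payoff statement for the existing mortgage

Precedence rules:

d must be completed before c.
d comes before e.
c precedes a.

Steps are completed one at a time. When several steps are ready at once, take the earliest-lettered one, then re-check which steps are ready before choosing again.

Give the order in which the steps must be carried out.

b and d have no prerequisites; b has the earlier label, so b is first.
That leaves d as the only ready step → d.
Now c and e have their prerequisites met. c has the earlier label, so c next.
Now a and e have their prerequisites met. a has the earlier label, so a next.
e is the only step now ready → e.

b, d, c, a, e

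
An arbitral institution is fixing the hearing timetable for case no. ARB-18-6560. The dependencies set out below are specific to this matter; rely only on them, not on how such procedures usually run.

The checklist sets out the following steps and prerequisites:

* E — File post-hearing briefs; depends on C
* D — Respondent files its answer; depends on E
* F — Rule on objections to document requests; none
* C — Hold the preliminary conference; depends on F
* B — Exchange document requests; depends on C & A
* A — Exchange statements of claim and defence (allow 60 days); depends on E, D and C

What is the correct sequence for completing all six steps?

Only F has no prerequisites, so it is first.
C needed F, now all done → C.
E needed C, now all done → E.
D is the only step now ready → D.
A needed E, D and C, now all done → A.
B needed C and A, now all done → B.

F C E D A B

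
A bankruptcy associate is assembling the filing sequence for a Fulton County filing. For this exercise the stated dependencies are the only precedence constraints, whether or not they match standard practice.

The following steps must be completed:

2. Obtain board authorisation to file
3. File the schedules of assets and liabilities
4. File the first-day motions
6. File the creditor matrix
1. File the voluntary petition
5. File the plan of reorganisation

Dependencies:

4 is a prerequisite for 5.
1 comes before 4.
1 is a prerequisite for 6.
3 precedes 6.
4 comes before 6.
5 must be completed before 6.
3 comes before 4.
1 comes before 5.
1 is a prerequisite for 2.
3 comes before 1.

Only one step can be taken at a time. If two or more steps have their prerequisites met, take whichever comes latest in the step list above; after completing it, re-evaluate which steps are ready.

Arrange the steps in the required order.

3 1 4 5 6 2

3 is the only step with nothing outstanding, so it goes first.
Next only 1 has its prerequisites met → 1.
Now 4 and 2 have their prerequisites met. 4 is listed later, so 4 next.
Ready: 5 and 2. 5 is listed later → 5.
Now 6 and 2 have their prerequisites met. 6 is listed later, so 6 next.
2 needed 1, now all done → 2.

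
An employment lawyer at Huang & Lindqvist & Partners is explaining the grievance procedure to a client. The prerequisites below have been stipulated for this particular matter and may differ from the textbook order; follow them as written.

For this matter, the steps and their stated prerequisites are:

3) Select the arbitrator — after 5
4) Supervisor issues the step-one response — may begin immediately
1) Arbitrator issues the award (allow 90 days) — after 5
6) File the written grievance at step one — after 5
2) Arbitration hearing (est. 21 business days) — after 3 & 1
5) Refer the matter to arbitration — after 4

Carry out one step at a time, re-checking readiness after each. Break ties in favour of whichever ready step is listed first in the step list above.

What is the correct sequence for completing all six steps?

4 → 5 → 3 → 1 → 6 → 2

Only 4 has no prerequisites, so it is first.
Next only 5 has its prerequisites met → 5.
Now 3, 1 and 6 have their prerequisites met. 3 is listed earlier, so 3 next.
Now 1 and 6 have their prerequisites met. 1 is listed earlier, so 1 next.
6 and 2 are both available; 6 is listed earlier → 6.
2 is the only step now ready → 2.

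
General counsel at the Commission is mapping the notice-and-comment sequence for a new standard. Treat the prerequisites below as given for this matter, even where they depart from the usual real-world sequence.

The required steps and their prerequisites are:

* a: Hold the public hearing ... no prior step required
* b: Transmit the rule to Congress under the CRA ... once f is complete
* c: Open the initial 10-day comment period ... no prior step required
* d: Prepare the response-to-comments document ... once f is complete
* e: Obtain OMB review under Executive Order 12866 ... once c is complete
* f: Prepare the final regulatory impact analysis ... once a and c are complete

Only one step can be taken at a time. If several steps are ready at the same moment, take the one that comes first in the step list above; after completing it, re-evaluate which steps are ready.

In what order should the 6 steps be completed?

a and c have no prerequisites; a is listed earlier, so a is first.
Next only c has its prerequisites met → c.
e and f are both available; e is listed earlier → e.
That leaves f as the only ready step → f.
b and d are both available; b is listed earlier → b.
d is the only step now ready → d.

a c e f b d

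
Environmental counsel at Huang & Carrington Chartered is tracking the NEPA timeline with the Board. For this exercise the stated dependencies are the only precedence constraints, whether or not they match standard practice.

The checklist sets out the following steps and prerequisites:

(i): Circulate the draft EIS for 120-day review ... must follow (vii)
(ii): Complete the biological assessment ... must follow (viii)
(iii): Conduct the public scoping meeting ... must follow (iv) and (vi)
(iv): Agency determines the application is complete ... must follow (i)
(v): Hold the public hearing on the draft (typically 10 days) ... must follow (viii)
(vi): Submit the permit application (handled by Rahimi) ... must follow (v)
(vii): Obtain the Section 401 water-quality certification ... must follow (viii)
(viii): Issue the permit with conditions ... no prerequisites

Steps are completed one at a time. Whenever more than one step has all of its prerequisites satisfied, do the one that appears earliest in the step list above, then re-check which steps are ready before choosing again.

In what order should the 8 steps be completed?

(viii) has no prerequisites → (viii) first.
Now (ii), (v) and (vii) have their prerequisites met. (ii) is listed earlier, so (ii) next.
Ready: (v) and (vii). (v) is listed earlier → (v).
(vi) now also ready, so the ready set is {(vi), (vii)}; (vi) is listed earlier → (vi).
(vii) needed (viii), now all done → (vii).
Next only (i) has its prerequisites met → (i).
(iv) needed (i), now all done → (iv).
(iii) needed (iv) and (vi), now all done → (iii).

(viii), (ii), (v), (vi), (vii), (i), (iv), (iii)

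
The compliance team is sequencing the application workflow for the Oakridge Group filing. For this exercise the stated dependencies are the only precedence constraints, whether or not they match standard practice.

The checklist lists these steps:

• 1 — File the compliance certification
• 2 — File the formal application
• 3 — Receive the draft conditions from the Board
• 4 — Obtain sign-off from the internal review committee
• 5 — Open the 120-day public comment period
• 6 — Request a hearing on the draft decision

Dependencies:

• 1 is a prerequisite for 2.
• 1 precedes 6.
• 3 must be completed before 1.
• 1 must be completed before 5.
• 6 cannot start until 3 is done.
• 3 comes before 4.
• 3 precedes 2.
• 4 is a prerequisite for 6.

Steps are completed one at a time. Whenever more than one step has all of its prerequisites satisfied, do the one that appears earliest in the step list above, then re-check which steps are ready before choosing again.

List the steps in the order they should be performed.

3 → 1 → 2 → 4 → 5 → 6

3 is the only step with nothing outstanding, so it goes first.
Ready: 1 and 4. 1 is listed earlier → 1.
2 and 5 now also ready, so the ready set is {2, 4, 5}; 2 is listed earlier → 2.
Now 4 and 5 have their prerequisites met. 4 is listed earlier, so 4 next.
5 and 6 are both available; 5 is listed earlier → 5.
6 needed 1, 3 and 4, now all done → 6.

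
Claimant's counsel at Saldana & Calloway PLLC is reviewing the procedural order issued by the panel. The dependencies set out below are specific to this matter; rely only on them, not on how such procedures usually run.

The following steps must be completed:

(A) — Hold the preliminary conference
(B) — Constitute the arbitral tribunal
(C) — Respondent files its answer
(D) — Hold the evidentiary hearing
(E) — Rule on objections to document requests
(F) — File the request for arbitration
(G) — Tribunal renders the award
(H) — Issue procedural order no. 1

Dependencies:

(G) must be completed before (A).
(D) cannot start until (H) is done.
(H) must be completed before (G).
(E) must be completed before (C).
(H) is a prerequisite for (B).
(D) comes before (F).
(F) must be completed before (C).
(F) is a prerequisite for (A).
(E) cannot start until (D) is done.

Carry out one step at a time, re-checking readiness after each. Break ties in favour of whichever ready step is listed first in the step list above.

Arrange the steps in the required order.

(H) (B) (D) (E) (F) (C) (G) (A)

Only (H) has no prerequisites, so it is first.
Now (B), (D) and (G) have their prerequisites met. (B) is listed earlier, so (B) next.
Now (D) and (G) have their prerequisites met. (D) is listed earlier, so (D) next.
Now (E), (F) and (G) have their prerequisites met. (E) is listed earlier, so (E) next.
Now (F) and (G) have their prerequisites met. (F) is listed earlier, so (F) next.
Now (C) and (G) have their prerequisites met. (C) is listed earlier, so (C) next.
(G) needed (H), now all done → (G).
Next only (A) has its prerequisites met → (A).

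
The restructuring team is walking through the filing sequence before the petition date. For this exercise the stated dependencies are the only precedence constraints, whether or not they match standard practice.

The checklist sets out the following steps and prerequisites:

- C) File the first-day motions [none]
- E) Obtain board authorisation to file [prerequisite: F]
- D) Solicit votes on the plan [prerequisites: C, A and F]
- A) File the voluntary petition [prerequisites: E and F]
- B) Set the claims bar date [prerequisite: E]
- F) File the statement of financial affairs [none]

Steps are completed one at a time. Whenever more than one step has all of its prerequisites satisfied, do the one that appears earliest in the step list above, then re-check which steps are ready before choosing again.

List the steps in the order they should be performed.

C and F have no prerequisites; C is listed earlier, so C is first.
Next only F has its prerequisites met → F.
Next only E has its prerequisites met → E.
Ready: A and B. A is listed earlier → A.
D now also ready, so the ready set is {D, B}; D is listed earlier → D.
Next only B has its prerequisites met → B.

C, F, E, A, D, B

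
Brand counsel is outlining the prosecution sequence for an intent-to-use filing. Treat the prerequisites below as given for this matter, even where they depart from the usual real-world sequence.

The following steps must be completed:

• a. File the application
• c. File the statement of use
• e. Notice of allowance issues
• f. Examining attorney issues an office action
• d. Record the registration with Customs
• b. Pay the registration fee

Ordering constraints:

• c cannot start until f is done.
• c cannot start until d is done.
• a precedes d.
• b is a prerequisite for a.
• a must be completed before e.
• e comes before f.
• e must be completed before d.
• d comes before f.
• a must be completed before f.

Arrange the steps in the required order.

b, a, e, d, f, c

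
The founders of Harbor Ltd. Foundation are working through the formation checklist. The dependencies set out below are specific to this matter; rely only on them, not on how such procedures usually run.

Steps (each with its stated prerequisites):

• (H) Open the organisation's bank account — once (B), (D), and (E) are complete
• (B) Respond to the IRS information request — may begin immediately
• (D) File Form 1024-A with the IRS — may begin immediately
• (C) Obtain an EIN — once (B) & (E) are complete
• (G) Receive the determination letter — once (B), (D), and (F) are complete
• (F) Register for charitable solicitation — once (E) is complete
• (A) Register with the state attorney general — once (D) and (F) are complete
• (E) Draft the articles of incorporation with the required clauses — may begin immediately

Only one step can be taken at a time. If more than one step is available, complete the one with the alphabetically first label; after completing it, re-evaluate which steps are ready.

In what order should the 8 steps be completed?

(B) (D) (E) (C) (F) (A) (G) (H)

Nothing is required for (B), (D) and (E). (B) has the earlier label → (B) first.
(D) and (E) are both available; (D) has the earlier label → (D).
That leaves (E) as the only ready step → (E).
Now (C), (F) and (H) have their prerequisites met. (C) has the earlier label, so (C) next.
Ready: (F) and (H). (F) has the earlier label → (F).
(A) and (G) now also ready, so the ready set is {(A), (G), (H)}; (A) has the earlier label → (A).
Now (G) and (H) have their prerequisites met. (G) has the earlier label, so (G) next.
Next only (H) has its prerequisites met → (H).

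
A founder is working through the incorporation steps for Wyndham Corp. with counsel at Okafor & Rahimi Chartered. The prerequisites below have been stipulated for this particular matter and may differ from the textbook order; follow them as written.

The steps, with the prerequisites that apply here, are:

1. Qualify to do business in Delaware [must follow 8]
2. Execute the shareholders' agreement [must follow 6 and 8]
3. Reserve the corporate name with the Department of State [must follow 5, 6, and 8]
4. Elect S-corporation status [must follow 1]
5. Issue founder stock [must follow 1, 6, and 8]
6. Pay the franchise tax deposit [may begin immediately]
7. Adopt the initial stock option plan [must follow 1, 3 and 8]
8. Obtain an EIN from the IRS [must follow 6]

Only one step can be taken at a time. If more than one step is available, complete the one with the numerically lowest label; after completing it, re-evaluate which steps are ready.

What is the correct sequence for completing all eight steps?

6, 8, 1, 2, 4, 5, 3, 7

Only 6 has no prerequisites, so it is first.
8 needed 6, now all done → 8.
Ready: 1 and 2. 1 has the earlier label → 1.
Now 2, 4 and 5 have their prerequisites met. 2 has the earlier label, so 2 next.
Ready: 4 and 5. 4 has the earlier label → 4.
That leaves 5 as the only ready step → 5.
3 needed 5, 6 and 8, now all done → 3.
7 needed 1, 3 and 8, now all done → 7.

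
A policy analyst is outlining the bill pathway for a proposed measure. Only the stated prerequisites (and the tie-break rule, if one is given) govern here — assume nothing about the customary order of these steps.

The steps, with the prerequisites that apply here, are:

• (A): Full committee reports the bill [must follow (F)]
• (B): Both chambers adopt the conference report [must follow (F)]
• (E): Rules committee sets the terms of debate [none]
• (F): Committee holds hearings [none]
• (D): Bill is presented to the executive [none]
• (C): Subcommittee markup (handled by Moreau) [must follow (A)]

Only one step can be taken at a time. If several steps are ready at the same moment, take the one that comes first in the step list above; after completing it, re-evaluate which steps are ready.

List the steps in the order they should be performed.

Nothing is required for (E), (F) and (D). (E) is listed earlier → (E) first.
(F) and (D) are both available; (F) is listed earlier → (F).
(A) and (B) now also ready, so the ready set is {(A), (B), (D)}; (A) is listed earlier → (A).
(C) now also ready, so the ready set is {(B), (D), (C)}; (B) is listed earlier → (B).
(D) and (C) are both available; (D) is listed earlier → (D).
That leaves (C) as the only ready step → (C).

(E) → (F) → (A) → (B) → (D) → (C)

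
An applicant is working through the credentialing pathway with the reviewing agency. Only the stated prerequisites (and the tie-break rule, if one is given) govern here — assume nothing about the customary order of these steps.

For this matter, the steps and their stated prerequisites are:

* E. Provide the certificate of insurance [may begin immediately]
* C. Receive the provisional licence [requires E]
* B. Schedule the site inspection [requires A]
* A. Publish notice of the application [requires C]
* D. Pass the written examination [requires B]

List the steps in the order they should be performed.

Only E has no prerequisites, so it is first.
C needed E, now all done → C.
Next only A has its prerequisites met → A.
Next only B has its prerequisites met → B.
D is the only step now ready → D.

E, C, A, B, D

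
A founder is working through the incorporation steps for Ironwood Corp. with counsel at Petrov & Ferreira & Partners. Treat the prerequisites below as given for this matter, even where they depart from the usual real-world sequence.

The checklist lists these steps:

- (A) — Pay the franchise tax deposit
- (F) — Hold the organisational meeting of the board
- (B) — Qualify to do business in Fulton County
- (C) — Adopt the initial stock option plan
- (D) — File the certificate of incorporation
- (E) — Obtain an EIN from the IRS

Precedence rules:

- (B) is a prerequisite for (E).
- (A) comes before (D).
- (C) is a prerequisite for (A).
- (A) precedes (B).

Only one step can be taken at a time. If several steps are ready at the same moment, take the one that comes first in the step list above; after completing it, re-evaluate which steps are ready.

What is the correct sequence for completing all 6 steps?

(F), (C), (A), (B), (D), (E)

Nothing is required for (F) and (C). (F) is listed earlier → (F) first.
(C) is the only step now ready → (C).
Next only (A) has its prerequisites met → (A).
(B) and (D) are both available; (B) is listed earlier → (B).
(D) and (E) are both available; (D) is listed earlier → (D).
That leaves (E) as the only ready step → (E).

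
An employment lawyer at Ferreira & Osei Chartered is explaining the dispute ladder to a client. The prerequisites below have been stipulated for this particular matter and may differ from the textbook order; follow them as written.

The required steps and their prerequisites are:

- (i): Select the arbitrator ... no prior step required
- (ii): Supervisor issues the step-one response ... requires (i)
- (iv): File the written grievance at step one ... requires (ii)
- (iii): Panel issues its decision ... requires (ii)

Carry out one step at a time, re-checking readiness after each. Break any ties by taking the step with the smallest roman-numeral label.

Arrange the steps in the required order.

(i) (ii) (iii) (iv)

(i) has no prerequisites → (i) first.
(ii) is the only step now ready → (ii).
(iii) and (iv) are both available; (iii) has the earlier label → (iii).
That leaves (iv) as the only ready step → (iv).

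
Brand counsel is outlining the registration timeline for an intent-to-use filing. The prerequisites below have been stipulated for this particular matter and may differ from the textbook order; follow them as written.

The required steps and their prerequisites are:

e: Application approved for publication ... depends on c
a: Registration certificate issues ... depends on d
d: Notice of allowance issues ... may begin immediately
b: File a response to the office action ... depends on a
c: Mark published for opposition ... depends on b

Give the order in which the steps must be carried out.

d, a, b, c, e

d has no prerequisites → d first.
a is the only step now ready → a.
b needed a, now all done → b.
Next only c has its prerequisites met → c.
That leaves e as the only ready step → e.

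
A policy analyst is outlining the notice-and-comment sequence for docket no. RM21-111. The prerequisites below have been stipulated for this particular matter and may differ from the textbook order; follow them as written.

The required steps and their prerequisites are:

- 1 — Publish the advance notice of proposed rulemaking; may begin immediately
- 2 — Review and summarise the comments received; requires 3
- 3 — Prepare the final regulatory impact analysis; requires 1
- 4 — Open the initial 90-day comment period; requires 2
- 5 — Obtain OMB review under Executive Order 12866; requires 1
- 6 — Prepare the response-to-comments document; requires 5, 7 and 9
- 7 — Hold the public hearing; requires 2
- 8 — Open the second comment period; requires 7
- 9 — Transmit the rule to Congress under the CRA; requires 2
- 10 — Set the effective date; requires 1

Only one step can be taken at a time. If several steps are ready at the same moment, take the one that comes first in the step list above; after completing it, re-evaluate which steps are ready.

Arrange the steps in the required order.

1 has no prerequisites → 1 first.
3, 5 and 10 are all available; 3 is listed earlier → 3.
Now 2, 5 and 10 have their prerequisites met. 2 is listed earlier, so 2 next.
4, 7 and 9 now also ready, so the ready set is {4, 5, 7, 9, 10}; 4 is listed earlier → 4.
5, 7, 9 and 10 are all available; 5 is listed earlier → 5.
Ready: 7, 9 and 10. 7 is listed earlier → 7.
8, 9 and 10 are all available; 8 is listed earlier → 8.
9 and 10 are both available; 9 is listed earlier → 9.
6 now also ready, so the ready set is {6, 10}; 6 is listed earlier → 6.
Next only 10 has its prerequisites met → 10.

1, 3, 2, 4, 5, 7, 8, 9, 6, 10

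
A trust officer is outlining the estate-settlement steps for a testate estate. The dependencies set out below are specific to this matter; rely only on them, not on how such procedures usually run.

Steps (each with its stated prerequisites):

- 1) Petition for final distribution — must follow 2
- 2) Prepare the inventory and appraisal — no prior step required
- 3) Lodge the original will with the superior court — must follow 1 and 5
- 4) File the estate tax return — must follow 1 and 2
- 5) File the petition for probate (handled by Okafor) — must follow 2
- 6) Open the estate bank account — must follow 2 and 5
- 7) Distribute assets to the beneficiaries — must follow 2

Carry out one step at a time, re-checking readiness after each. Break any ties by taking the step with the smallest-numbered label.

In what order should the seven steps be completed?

2 is the only step with nothing outstanding, so it goes first.
Ready: 1, 5 and 7. 1 has the earlier label → 1.
Ready: 4, 5 and 7. 4 has the earlier label → 4.
Ready: 5 and 7. 5 has the earlier label → 5.
Ready: 3, 6 and 7. 3 has the earlier label → 3.
Now 6 and 7 have their prerequisites met. 6 has the earlier label, so 6 next.
7 is the only step now ready → 7.

2, 1, 4, 5, 3, 6, 7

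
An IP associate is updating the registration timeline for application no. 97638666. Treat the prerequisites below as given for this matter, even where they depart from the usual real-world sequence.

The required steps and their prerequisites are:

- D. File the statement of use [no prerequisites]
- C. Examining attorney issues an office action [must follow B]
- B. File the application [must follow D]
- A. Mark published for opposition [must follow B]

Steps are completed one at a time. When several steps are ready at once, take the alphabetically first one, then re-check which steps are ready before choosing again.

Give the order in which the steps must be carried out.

D is the only step with nothing outstanding, so it goes first.
B needed D, now all done → B.
A and C are both available; A has the earlier label → A.
C is the only step now ready → C.

D, B, A, C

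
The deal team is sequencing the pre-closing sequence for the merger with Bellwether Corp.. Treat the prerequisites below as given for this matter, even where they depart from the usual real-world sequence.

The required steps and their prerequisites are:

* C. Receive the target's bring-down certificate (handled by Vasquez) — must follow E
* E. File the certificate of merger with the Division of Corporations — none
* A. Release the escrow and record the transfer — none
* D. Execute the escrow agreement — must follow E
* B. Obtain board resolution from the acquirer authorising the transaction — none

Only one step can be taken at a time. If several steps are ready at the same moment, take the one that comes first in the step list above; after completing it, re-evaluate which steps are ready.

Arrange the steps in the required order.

E → C → A → D → B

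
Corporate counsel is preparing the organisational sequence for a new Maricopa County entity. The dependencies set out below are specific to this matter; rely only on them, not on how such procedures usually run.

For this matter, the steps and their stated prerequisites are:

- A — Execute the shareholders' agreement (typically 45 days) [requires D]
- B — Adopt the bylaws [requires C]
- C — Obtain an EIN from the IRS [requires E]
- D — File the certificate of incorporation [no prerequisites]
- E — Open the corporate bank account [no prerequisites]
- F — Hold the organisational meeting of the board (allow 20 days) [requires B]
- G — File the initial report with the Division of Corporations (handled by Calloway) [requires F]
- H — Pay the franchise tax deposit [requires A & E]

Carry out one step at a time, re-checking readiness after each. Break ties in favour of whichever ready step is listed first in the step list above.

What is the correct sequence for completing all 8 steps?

D, A, E, C, B, F, G, H

Nothing is required for D and E. D is listed earlier → D first.
A now also ready, so the ready set is {A, E}; A is listed earlier → A.
E is the only step now ready → E.
Now C and H have their prerequisites met. C is listed earlier, so C next.
B now also ready, so the ready set is {B, H}; B is listed earlier → B.
F now also ready, so the ready set is {F, H}; F is listed earlier → F.
G now also ready, so the ready set is {G, H}; G is listed earlier → G.
H needed A and E, now all done → H.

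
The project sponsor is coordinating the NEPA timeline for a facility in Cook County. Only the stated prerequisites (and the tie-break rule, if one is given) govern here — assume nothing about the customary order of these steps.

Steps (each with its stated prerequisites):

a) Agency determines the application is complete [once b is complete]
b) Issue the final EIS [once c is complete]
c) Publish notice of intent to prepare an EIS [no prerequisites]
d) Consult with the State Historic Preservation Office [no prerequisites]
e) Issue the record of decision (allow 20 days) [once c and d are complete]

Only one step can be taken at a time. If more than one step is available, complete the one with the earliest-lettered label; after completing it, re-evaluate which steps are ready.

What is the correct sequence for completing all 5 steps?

c, b, a, d, e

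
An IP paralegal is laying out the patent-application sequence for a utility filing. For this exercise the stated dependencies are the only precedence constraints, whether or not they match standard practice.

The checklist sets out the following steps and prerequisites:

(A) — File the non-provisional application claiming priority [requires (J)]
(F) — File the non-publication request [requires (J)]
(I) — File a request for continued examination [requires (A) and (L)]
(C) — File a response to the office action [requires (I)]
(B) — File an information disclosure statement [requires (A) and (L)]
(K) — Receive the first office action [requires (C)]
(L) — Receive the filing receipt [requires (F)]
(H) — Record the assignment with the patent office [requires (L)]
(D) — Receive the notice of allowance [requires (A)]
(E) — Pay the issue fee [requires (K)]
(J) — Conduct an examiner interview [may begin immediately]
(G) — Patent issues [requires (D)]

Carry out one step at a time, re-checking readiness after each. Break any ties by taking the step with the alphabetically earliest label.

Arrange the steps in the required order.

(J) has no prerequisites → (J) first.
(A) and (F) are both available; (A) has the earlier label → (A).
(D) and (F) are both available; (D) has the earlier label → (D).
Ready: (F) and (G). (F) has the earlier label → (F).
(L) now also ready, so the ready set is {(G), (L)}; (G) has the earlier label → (G).
Next only (L) has its prerequisites met → (L).
Now (B), (H) and (I) have their prerequisites met. (B) has the earlier label, so (B) next.
Ready: (H) and (I). (H) has the earlier label → (H).
(I) is the only step now ready → (I).
That leaves (C) as the only ready step → (C).
(K) is the only step now ready → (K).
(E) needed (K), now all done → (E).

(J) (A) (D) (F) (G) (L) (B) (H) (I) (C) (K) (E)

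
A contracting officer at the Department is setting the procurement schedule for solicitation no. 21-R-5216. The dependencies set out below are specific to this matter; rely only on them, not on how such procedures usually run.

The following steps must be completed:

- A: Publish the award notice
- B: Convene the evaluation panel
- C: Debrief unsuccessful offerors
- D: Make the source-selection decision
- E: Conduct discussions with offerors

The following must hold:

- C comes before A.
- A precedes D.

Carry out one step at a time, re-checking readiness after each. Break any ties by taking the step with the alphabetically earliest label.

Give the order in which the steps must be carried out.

B, C and E have no prerequisites; B has the earlier label, so B is first.
Now C and E have their prerequisites met. C has the earlier label, so C next.
Ready: A and E. A has the earlier label → A.
Now D and E have their prerequisites met. D has the earlier label, so D next.
E is the only step now ready → E.

B, C, A, D, E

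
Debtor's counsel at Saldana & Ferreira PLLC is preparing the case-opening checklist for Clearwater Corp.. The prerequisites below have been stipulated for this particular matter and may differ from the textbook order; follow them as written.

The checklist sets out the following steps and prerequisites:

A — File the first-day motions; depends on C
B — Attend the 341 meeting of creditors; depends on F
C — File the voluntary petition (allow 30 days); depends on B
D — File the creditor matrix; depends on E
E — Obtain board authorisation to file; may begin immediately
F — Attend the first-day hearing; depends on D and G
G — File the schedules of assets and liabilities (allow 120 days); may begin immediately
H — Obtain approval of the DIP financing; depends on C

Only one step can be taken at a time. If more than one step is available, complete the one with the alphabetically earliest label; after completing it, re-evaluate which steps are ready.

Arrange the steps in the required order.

E and G have no prerequisites; E has the earlier label, so E is first.
D now also ready, so the ready set is {D, G}; D has the earlier label → D.
G is the only step now ready → G.
Next only F has its prerequisites met → F.
B needed F, now all done → B.
C is the only step now ready → C.
A and H are both available; A has the earlier label → A.
H is the only step now ready → H.

E, D, G, F, B, C, A, H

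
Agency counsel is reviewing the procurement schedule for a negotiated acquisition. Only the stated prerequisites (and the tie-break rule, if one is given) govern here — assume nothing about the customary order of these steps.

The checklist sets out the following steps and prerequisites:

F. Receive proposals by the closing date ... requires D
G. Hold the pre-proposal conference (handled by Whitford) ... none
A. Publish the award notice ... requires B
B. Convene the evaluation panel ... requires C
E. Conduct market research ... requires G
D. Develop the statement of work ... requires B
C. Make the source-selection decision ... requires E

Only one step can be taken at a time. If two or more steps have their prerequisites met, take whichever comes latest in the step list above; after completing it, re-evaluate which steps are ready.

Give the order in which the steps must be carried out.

G E C B D A F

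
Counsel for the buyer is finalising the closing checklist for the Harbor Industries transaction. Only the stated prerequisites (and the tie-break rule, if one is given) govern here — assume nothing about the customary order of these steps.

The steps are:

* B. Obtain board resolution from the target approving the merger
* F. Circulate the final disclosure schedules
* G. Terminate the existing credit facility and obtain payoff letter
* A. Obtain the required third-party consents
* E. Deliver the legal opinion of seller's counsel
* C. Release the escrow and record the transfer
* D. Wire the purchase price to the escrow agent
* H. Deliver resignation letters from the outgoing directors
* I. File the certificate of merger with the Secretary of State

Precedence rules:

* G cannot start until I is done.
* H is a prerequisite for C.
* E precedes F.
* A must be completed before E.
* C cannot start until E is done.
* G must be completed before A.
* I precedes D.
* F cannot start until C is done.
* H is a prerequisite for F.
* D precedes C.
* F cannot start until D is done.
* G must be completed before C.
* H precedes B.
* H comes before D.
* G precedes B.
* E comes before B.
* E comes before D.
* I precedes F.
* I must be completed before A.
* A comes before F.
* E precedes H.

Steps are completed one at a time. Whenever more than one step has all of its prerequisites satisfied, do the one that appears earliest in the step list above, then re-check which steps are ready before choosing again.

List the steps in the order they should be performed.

I is the only step with nothing outstanding, so it goes first.
G needed I, now all done → G.
Next only A has its prerequisites met → A.
Next only E has its prerequisites met → E.
Next only H has its prerequisites met → H.
Ready: B and D. B is listed earlier → B.
D needed E, H and I, now all done → D.
Next only C has its prerequisites met → C.
F needed A, E, C, D, H and I, now all done → F.

I → G → A → E → H → B → D → C → F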